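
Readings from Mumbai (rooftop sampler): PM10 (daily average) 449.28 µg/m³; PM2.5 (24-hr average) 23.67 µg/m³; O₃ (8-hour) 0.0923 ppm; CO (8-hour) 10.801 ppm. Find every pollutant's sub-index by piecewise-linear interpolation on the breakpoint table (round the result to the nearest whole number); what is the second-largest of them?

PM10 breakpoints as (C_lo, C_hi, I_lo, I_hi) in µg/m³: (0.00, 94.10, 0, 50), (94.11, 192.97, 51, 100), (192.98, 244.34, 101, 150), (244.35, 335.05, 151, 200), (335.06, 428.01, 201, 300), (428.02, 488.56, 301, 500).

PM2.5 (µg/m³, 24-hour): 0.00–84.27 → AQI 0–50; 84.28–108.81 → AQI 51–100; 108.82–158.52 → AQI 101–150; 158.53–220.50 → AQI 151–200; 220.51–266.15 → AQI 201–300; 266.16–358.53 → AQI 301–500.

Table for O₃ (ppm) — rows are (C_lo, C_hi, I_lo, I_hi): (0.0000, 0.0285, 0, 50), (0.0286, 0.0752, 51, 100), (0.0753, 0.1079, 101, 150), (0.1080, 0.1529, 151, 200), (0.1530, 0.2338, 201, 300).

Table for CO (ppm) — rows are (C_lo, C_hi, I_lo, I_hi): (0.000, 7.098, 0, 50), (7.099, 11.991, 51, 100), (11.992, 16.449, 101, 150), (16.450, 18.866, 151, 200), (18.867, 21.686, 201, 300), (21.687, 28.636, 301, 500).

127

PM10: 449.28 ∈ [428.02, 488.56] ↔ index [301, 500].
301 + (449.28−428.02)·(500−301)/(488.56−428.02) = 301 + 21.26·199/60.54 ≈ 370.88, so AQI = 371.
PM2.5: row 0.00–84.27 (AQI 0–50). (50−0)·(23.67−0.00)/(84.27−0.00) + 0 = 50·23.67/84.27 + 0 ≈ 14.04 → 14.
O₃: 0.0923 ∈ [0.0753, 0.1079] ↔ index [101, 150].
101 + (0.0923−0.0753)·(150−101)/(0.1079−0.0753) = 101 + 0.0170·49/0.0326 ≈ 126.55, so AQI = 127.
CO 10.801: bracket 7.099–11.991 → index 51–100; slope 49/4.892, offset 3.702.
AQI = 51 + 49/4.892·3.702 ≈ 88.08 ⇒ 88.
Sub-indices: PM10→371, PM2.5→14, O₃→127, CO→88. Ranked high→low: 371, 127, 88, 14. Second-highest sub-index = 127.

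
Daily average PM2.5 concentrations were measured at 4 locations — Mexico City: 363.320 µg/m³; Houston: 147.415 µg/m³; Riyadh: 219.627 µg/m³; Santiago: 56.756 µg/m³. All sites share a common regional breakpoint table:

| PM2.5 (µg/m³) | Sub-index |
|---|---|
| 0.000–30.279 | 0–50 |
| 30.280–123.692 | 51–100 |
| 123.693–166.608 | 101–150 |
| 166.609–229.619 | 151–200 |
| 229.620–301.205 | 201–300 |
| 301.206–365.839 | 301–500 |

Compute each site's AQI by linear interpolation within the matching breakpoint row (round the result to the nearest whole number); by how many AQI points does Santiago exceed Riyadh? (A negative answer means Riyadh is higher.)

Mexico City: row 301.206–365.839 (AQI 301–500). (500−301)·(363.320−301.206)/(365.839−301.206) + 301 = 199·62.114/64.633 + 301 ≈ 492.24 → 492.
Houston 147.415: bracket 123.693–166.608 → index 101–150; slope 49/42.915, offset 23.722.
AQI = 101 + 49/42.915·23.722 ≈ 128.09 ⇒ 128.
Riyadh: 219.627 lies in 166.609–229.619, so I_lo=151, I_hi=200, C_lo=166.609, C_hi=229.619.
(200−151)/(229.619−166.609) × (219.627−166.609) + 151 = 49/63.010 × 53.018 + 151 ≈ 192.23 → 192.
Santiago: 56.756 ∈ [30.280, 123.692] ↔ index [51, 100].
51 + (56.756−30.280)·(100−51)/(123.692−30.280) = 51 + 26.476·49/93.412 ≈ 64.89, so AQI = 65.
AQIs: Mexico City=492, Houston=128, Riyadh=192, Santiago=65. Santiago (65) − Riyadh (192) = -127.

-127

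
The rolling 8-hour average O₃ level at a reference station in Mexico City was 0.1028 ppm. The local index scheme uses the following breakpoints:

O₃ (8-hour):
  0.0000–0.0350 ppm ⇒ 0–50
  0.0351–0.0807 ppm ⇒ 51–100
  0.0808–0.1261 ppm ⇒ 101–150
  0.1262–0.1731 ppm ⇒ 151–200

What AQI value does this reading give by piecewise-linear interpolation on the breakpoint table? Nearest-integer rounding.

O₃: row 0.0808–0.1261 (AQI 101–150). (150−101)·(0.1028−0.0808)/(0.1261−0.0808) + 101 = 49·0.0220/0.0453 + 101 ≈ 124.80 → 125.

125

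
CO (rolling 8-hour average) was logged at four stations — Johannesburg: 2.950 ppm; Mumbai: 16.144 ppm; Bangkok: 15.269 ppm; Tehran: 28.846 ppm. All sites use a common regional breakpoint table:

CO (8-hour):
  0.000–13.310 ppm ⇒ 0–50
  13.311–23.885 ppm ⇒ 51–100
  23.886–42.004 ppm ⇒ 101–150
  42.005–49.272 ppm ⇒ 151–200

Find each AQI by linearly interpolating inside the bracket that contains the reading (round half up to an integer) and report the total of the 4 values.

Johannesburg: 2.950 ∈ [0.000, 13.310] ↔ index [0, 50].
0 + (2.950−0.000)·(50−0)/(13.310−0.000) = 0 + 2.950·50/13.310 ≈ 11.08, so AQI = 11.
Mumbai: 16.144 lies in 13.311–23.885, so I_lo=51, I_hi=100, C_lo=13.311, C_hi=23.885.
(100−51)/(23.885−13.311) × (16.144−13.311) + 51 = 49/10.574 × 2.833 + 51 ≈ 64.13 → 64.
Bangkok: row 13.311–23.885 (AQI 51–100). (100−51)·(15.269−13.311)/(23.885−13.311) + 51 = 49·1.958/10.574 + 51 ≈ 60.07 → 60.
Tehran 28.846: bracket 23.886–42.004 → index 101–150; slope 49/18.118, offset 4.960.
AQI = 101 + 49/18.118·4.960 ≈ 114.41 ⇒ 114.
AQIs: Johannesburg=11, Mumbai=64, Bangkok=60, Tehran=114. Sum = 11 + 64 + 60 + 114 = 249.

249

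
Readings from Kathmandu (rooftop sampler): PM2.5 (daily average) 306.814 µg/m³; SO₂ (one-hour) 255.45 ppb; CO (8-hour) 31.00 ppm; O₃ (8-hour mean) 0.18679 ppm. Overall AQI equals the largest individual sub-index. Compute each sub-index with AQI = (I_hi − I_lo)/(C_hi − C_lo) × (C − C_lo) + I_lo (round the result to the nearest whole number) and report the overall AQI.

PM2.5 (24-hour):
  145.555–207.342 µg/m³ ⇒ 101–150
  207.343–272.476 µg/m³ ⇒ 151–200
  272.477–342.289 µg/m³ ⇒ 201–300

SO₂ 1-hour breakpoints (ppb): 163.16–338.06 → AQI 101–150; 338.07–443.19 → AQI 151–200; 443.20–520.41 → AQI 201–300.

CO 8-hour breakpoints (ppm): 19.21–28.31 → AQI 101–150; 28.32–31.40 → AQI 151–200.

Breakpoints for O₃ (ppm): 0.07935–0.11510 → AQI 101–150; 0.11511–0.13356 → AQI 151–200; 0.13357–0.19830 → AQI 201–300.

282

PM2.5 306.814: bracket 272.477–342.289 → index 201–300; slope 99/69.812, offset 34.337.
AQI = 201 + 99/69.812·34.337 ≈ 249.69 ⇒ 250.
SO₂: row 163.16–338.06 (AQI 101–150). (150−101)·(255.45−163.16)/(338.06−163.16) + 101 = 49·92.29/174.90 + 101 ≈ 126.86 → 127.
CO 31.00: bracket 28.32–31.40 → index 151–200; slope 49/3.08, offset 2.68.
AQI = 151 + 49/3.08·2.68 ≈ 193.64 ⇒ 194.
O₃ 0.18679: bracket 0.13357–0.19830 → index 201–300; slope 99/0.06473, offset 0.05322.
AQI = 201 + 99/0.06473·0.05322 ≈ 282.40 ⇒ 282.
Sub-indices: PM2.5→250, SO₂→127, CO→194, O₃→282. Overall AQI = max = 282; dominant pollutant is O₃.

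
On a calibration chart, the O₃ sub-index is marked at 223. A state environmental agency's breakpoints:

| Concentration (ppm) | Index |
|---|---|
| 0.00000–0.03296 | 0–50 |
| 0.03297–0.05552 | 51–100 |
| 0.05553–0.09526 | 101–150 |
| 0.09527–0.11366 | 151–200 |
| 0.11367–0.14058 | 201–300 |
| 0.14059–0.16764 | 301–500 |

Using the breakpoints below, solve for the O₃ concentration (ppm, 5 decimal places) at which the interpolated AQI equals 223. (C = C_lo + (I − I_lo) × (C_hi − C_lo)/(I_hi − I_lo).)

0.11965

AQI 223 lies in the 201–300 band, which corresponds to 0.11367–0.14058 ppm.
C = 0.11367 + (223−201)×(0.14058−0.11367)/(300−201) = 0.11367 + 22×0.02691/99 ≈ 0.1196500 ppm → 0.11965 ppm to 5 dp.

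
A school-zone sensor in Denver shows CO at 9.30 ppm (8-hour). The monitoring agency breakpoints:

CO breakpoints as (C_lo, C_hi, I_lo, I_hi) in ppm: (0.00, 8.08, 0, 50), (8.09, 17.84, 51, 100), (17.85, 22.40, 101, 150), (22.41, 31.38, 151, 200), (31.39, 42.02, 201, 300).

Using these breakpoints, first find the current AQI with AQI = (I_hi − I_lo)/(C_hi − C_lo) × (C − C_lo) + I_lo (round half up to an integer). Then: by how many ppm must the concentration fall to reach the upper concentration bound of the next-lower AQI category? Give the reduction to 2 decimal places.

1.22

CO: row 8.09–17.84 (AQI 51–100). (100−51)·(9.30−8.09)/(17.84−8.09) + 51 = 49·1.21/9.75 + 51 ≈ 57.08 → 57.
Current AQI 57 is in the Moderate range (51–100). The next-lower category tops out at AQI 50, whose upper concentration bound is 8.08 ppm.
Reduction needed = 9.30 − 8.08 = 1.22 ppm.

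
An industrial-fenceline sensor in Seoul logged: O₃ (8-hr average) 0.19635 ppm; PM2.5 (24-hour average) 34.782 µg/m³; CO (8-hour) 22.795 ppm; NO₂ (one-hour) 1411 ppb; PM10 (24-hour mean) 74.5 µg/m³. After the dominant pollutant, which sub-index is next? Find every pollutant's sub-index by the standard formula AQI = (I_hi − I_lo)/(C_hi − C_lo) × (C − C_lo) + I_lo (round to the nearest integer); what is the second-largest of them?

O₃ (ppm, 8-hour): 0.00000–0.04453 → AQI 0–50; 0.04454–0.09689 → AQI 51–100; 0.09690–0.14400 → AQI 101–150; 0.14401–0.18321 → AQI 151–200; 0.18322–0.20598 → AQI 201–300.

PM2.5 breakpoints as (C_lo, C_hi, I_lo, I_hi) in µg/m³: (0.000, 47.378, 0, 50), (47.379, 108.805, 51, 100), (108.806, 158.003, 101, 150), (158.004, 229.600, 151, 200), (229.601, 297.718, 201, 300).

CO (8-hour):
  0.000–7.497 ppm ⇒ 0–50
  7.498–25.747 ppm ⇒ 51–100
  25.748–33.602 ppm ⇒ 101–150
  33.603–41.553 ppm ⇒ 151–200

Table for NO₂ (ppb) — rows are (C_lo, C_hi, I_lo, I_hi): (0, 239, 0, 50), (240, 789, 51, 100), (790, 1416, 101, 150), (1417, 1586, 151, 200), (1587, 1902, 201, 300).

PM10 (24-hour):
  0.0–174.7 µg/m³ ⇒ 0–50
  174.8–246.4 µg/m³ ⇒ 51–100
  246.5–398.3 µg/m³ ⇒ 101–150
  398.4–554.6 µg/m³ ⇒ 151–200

O₃: 0.19635 ∈ [0.18322, 0.20598] ↔ index [201, 300].
201 + (0.19635−0.18322)·(300−201)/(0.20598−0.18322) = 201 + 0.01313·99/0.02276 ≈ 258.11, so AQI = 258.
PM2.5: 34.782 ∈ [0.000, 47.378] ↔ index [0, 50].
0 + (34.782−0.000)·(50−0)/(47.378−0.000) = 0 + 34.782·50/47.378 ≈ 36.71, so AQI = 37.
CO: row 7.498–25.747 (AQI 51–100). (100−51)·(22.795−7.498)/(25.747−7.498) + 51 = 49·15.297/18.249 + 51 ≈ 92.07 → 92.
NO₂ 1411: bracket 790–1416 → index 101–150; slope 49/626, offset 621.
AQI = 101 + 49/626·621 ≈ 149.61 ⇒ 150.
PM10 74.5: bracket 0.0–174.7 → index 0–50; slope 50/174.7, offset 74.5.
AQI = 0 + 50/174.7·74.5 ≈ 21.32 ⇒ 21.
Sub-indices: O₃→258, PM2.5→37, CO→92, NO₂→150, PM10→21. Ranked high→low: 258, 150, 92, 37, 21. Second-highest sub-index = 150.

150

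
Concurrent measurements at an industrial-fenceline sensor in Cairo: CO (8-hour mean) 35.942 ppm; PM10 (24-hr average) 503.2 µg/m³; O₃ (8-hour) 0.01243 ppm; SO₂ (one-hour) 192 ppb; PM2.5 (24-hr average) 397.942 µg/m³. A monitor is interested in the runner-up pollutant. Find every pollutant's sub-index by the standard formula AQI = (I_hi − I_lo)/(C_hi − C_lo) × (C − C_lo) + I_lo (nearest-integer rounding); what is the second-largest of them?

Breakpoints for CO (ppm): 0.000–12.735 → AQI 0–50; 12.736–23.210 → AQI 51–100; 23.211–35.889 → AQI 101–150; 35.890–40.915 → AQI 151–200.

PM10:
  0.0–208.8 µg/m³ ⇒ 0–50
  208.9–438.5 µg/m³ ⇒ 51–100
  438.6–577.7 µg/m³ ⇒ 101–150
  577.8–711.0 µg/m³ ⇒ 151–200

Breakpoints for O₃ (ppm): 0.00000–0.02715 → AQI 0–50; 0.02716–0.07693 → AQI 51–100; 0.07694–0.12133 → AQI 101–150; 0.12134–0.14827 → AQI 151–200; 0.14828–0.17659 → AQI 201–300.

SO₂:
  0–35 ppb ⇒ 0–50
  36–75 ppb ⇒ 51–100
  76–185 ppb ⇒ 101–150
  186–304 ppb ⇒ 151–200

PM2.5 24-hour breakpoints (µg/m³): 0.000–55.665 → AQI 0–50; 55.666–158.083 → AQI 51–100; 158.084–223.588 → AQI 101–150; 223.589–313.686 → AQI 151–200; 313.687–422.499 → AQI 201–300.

CO: 35.942 ∈ [35.890, 40.915] ↔ index [151, 200].
151 + (35.942−35.890)·(200−151)/(40.915−35.890) = 151 + 0.052·49/5.025 ≈ 151.51, so AQI = 152.
PM10 503.2: bracket 438.6–577.7 → index 101–150; slope 49/139.1, offset 64.6.
AQI = 101 + 49/139.1·64.6 ≈ 123.76 ⇒ 124.
O₃: row 0.00000–0.02715 (AQI 0–50). (50−0)·(0.01243−0.00000)/(0.02715−0.00000) + 0 = 50·0.01243/0.02715 + 0 ≈ 22.89 → 23.
SO₂ 192: bracket 186–304 → index 151–200; slope 49/118, offset 6.
AQI = 151 + 49/118·6 ≈ 153.49 ⇒ 153.
PM2.5: 397.942 lies in 313.687–422.499, so I_lo=201, I_hi=300, C_lo=313.687, C_hi=422.499.
(300−201)/(422.499−313.687) × (397.942−313.687) + 201 = 99/108.812 × 84.255 + 201 ≈ 277.66 → 278.
Sub-indices: CO→152, PM10→124, O₃→23, SO₂→153, PM2.5→278. Ranked high→low: 278, 153, 152, 124, 23. Second-highest sub-index = 153.

153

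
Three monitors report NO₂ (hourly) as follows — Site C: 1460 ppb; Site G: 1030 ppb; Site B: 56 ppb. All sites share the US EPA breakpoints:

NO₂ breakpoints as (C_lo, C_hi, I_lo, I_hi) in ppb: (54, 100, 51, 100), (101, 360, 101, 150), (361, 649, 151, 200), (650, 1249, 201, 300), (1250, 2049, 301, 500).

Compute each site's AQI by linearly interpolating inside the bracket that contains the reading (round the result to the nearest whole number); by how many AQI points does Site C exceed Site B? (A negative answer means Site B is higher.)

300

Site C 1460: bracket 1250–2049 → index 301–500; slope 199/799, offset 210.
AQI = 301 + 199/799·210 ≈ 353.30 ⇒ 353.
Site G: 1030 lies in 650–1249, so I_lo=201, I_hi=300, C_lo=650, C_hi=1249.
(300−201)/(1249−650) × (1030−650) + 201 = 99/599 × 380 + 201 ≈ 263.80 → 264.
Site B: 56 lies in 54–100, so I_lo=51, I_hi=100, C_lo=54, C_hi=100.
(100−51)/(100−54) × (56−54) + 51 = 49/46 × 2 + 51 ≈ 53.13 → 53.
AQIs: Site C=353, Site G=264, Site B=53. Site C (353) − Site B (53) = 300.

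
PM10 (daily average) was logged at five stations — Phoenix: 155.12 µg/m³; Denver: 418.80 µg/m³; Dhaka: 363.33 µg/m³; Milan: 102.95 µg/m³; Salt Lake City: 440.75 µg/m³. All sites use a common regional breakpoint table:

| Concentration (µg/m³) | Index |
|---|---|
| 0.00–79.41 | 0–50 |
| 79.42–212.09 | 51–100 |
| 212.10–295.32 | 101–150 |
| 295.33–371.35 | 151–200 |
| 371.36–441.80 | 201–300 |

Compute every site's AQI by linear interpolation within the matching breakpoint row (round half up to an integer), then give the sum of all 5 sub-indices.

Phoenix: 155.12 ∈ [79.42, 212.09] ↔ index [51, 100].
51 + (155.12−79.42)·(100−51)/(212.09−79.42) = 51 + 75.70·49/132.67 ≈ 78.96, so AQI = 79.
Denver: 418.80 ∈ [371.36, 441.80] ↔ index [201, 300].
201 + (418.80−371.36)·(300−201)/(441.80−371.36) = 201 + 47.44·99/70.44 ≈ 267.67, so AQI = 268.
Dhaka: 363.33 ∈ [295.33, 371.35] ↔ index [151, 200].
151 + (363.33−295.33)·(200−151)/(371.35−295.33) = 151 + 68.00·49/76.02 ≈ 194.83, so AQI = 195.
Milan: row 79.42–212.09 (AQI 51–100). (100−51)·(102.95−79.42)/(212.09−79.42) + 51 = 49·23.53/132.67 + 51 ≈ 59.69 → 60.
Salt Lake City 440.75: bracket 371.36–441.80 → index 201–300; slope 99/70.44, offset 69.39.
AQI = 201 + 99/70.44·69.39 ≈ 298.52 ⇒ 299.
AQIs: Phoenix=79, Denver=268, Dhaka=195, Milan=60, Salt Lake City=299. Sum = 79 + 268 + 195 + 60 + 299 = 901.

901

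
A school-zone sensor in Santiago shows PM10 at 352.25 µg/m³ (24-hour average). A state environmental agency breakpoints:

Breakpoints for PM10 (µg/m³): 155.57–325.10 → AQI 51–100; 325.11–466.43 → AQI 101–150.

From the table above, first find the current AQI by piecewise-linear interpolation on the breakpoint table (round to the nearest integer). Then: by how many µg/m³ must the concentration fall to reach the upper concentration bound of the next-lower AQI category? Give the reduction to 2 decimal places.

PM10: row 325.11–466.43 (AQI 101–150). (150−101)·(352.25−325.11)/(466.43−325.11) + 101 = 49·27.14/141.32 + 101 ≈ 110.41 → 110.
Current AQI 110 is in the Unhealthy for Sensitive Groups range (101–150). The next-lower category tops out at AQI 100, whose upper concentration bound is 325.10 µg/m³.
Reduction needed = 352.25 − 325.10 = 27.15 µg/m³.

27.15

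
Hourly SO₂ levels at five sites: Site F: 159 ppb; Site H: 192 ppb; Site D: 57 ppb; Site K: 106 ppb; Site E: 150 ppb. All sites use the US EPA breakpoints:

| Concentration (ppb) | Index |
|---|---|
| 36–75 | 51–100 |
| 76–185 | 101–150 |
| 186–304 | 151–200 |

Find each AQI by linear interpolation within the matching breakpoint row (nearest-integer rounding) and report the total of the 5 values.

616

Site F: 159 ∈ [76, 185] ↔ index [101, 150].
101 + (159−76)·(150−101)/(185−76) = 101 + 83·49/109 ≈ 138.31, so AQI = 138.
Site H 192: bracket 186–304 → index 151–200; slope 49/118, offset 6.
AQI = 151 + 49/118·6 ≈ 153.49 ⇒ 153.
Site D 57: bracket 36–75 → index 51–100; slope 49/39, offset 21.
AQI = 51 + 49/39·21 ≈ 77.38 ⇒ 77.
Site K 106: bracket 76–185 → index 101–150; slope 49/109, offset 30.
AQI = 101 + 49/109·30 ≈ 114.49 ⇒ 114.
Site E 150: bracket 76–185 → index 101–150; slope 49/109, offset 74.
AQI = 101 + 49/109·74 ≈ 134.27 ⇒ 134.
AQIs: Site F=138, Site H=153, Site D=77, Site K=114, Site E=134. Sum = 138 + 153 + 77 + 114 + 134 = 616.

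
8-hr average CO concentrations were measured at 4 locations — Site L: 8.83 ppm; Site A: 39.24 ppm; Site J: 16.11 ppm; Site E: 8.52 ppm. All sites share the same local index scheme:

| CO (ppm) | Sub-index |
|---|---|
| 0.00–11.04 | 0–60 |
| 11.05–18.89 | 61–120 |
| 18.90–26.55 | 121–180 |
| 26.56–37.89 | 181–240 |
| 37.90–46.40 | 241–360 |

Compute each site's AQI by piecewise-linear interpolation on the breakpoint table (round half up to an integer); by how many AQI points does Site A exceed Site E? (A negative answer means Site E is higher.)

Site L: 8.83 lies in 0.00–11.04, so I_lo=0, I_hi=60, C_lo=0.00, C_hi=11.04.
(60−0)/(11.04−0.00) × (8.83−0.00) + 0 = 60/11.04 × 8.83 + 0 ≈ 47.99 → 48.
Site A: 39.24 lies in 37.90–46.40, so I_lo=241, I_hi=360, C_lo=37.90, C_hi=46.40.
(360−241)/(46.40−37.90) × (39.24−37.90) + 241 = 119/8.50 × 1.34 + 241 ≈ 259.76 → 260.
Site J 16.11: bracket 11.05–18.89 → index 61–120; slope 59/7.84, offset 5.06.
AQI = 61 + 59/7.84·5.06 ≈ 99.08 ⇒ 99.
Site E: row 0.00–11.04 (AQI 0–60). (60−0)·(8.52−0.00)/(11.04−0.00) + 0 = 60·8.52/11.04 + 0 ≈ 46.30 → 46.
AQIs: Site L=48, Site A=260, Site J=99, Site E=46. Site A (260) − Site E (46) = 214.

214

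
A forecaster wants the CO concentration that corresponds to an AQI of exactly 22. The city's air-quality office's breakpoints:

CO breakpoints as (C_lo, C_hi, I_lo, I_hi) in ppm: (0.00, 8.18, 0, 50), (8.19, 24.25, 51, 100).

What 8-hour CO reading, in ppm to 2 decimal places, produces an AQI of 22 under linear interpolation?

3.60

AQI 22 lies in the 0–50 band, which corresponds to 0.00–8.18 ppm.
C = 0.00 + (22−0)×(8.18−0.00)/(50−0) = 0.00 + 22×8.18/50 ≈ 3.5992 ppm → 3.60 ppm to 2 dp.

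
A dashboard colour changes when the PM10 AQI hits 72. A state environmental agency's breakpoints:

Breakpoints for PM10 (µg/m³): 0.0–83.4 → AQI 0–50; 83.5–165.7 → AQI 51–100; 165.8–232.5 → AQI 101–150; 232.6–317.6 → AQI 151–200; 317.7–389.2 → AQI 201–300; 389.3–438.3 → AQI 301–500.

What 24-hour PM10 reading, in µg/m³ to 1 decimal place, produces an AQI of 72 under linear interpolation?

AQI 72 lies in the 51–100 band, which corresponds to 83.5–165.7 µg/m³.
C = 83.5 + (72−51)×(165.7−83.5)/(100−51) = 83.5 + 21×82.2/49 ≈ 118.729 µg/m³ → 118.7 µg/m³ to 1 dp.

118.7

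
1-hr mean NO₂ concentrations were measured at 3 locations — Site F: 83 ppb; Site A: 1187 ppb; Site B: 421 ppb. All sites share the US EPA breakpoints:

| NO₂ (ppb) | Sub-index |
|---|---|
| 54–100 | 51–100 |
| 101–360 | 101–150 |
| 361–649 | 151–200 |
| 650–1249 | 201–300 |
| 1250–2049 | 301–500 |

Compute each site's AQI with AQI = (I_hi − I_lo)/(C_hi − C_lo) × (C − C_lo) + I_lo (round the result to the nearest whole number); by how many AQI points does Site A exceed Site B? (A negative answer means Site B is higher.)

129

Site F 83: bracket 54–100 → index 51–100; slope 49/46, offset 29.
AQI = 51 + 49/46·29 ≈ 81.89 ⇒ 82.
Site A: row 650–1249 (AQI 201–300). (300−201)·(1187−650)/(1249−650) + 201 = 99·537/599 + 201 ≈ 289.75 → 290.
Site B: row 361–649 (AQI 151–200). (200−151)·(421−361)/(649−361) + 151 = 49·60/288 + 151 ≈ 161.21 → 161.
AQIs: Site F=82, Site A=290, Site B=161. Site A (290) − Site B (161) = 129.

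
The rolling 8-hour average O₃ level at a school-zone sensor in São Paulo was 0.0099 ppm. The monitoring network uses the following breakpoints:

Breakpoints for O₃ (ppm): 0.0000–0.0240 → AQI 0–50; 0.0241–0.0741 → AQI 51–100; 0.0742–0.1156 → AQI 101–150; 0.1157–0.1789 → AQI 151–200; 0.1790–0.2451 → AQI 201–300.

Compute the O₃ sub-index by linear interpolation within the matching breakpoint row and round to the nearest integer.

21

O₃: row 0.0000–0.0240 (AQI 0–50). (50−0)·(0.0099−0.0000)/(0.0240−0.0000) + 0 = 50·0.0099/0.0240 + 0 ≈ 20.63 → 21.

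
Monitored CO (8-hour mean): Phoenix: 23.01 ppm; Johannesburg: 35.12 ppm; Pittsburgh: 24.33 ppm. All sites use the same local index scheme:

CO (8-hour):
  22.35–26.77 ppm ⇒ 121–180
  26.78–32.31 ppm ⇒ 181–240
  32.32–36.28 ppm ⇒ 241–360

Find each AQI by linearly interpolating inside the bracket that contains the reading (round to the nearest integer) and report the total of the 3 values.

602

Phoenix: 23.01 ∈ [22.35, 26.77] ↔ index [121, 180].
121 + (23.01−22.35)·(180−121)/(26.77−22.35) = 121 + 0.66·59/4.42 ≈ 129.81, so AQI = 130.
Johannesburg: 35.12 lies in 32.32–36.28, so I_lo=241, I_hi=360, C_lo=32.32, C_hi=36.28.
(360−241)/(36.28−32.32) × (35.12−32.32) + 241 = 119/3.96 × 2.80 + 241 ≈ 325.14 → 325.
Pittsburgh: 24.33 ∈ [22.35, 26.77] ↔ index [121, 180].
121 + (24.33−22.35)·(180−121)/(26.77−22.35) = 121 + 1.98·59/4.42 ≈ 147.43, so AQI = 147.
AQIs: Phoenix=130, Johannesburg=325, Pittsburgh=147. Sum = 130 + 325 + 147 = 602.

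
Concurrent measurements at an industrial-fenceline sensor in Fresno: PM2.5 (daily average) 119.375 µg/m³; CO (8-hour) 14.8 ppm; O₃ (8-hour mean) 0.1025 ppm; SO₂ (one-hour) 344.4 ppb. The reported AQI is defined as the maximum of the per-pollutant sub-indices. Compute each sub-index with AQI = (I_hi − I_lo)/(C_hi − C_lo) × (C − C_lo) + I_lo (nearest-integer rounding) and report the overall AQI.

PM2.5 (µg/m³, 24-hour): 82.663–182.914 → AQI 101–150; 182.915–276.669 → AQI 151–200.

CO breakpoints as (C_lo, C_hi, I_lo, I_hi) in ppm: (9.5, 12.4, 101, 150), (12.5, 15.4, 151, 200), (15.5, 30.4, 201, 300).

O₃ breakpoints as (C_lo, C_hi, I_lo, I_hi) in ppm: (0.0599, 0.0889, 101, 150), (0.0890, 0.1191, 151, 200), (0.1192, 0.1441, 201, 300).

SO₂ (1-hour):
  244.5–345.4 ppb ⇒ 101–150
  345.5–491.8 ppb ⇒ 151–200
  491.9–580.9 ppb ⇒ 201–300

PM2.5 119.375: bracket 82.663–182.914 → index 101–150; slope 49/100.251, offset 36.712.
AQI = 101 + 49/100.251·36.712 ≈ 118.94 ⇒ 119.
CO 14.8: bracket 12.5–15.4 → index 151–200; slope 49/2.9, offset 2.3.
AQI = 151 + 49/2.9·2.3 ≈ 189.86 ⇒ 190.
O₃: 0.1025 ∈ [0.0890, 0.1191] ↔ index [151, 200].
151 + (0.1025−0.0890)·(200−151)/(0.1191−0.0890) = 151 + 0.0135·49/0.0301 ≈ 172.98, so AQI = 173.
SO₂ 344.4: bracket 244.5–345.4 → index 101–150; slope 49/100.9, offset 99.9.
AQI = 101 + 49/100.9·99.9 ≈ 149.51 ⇒ 150.
Sub-indices: PM2.5→119, CO→190, O₃→173, SO₂→150. Overall AQI = max = 190; dominant pollutant is CO.

190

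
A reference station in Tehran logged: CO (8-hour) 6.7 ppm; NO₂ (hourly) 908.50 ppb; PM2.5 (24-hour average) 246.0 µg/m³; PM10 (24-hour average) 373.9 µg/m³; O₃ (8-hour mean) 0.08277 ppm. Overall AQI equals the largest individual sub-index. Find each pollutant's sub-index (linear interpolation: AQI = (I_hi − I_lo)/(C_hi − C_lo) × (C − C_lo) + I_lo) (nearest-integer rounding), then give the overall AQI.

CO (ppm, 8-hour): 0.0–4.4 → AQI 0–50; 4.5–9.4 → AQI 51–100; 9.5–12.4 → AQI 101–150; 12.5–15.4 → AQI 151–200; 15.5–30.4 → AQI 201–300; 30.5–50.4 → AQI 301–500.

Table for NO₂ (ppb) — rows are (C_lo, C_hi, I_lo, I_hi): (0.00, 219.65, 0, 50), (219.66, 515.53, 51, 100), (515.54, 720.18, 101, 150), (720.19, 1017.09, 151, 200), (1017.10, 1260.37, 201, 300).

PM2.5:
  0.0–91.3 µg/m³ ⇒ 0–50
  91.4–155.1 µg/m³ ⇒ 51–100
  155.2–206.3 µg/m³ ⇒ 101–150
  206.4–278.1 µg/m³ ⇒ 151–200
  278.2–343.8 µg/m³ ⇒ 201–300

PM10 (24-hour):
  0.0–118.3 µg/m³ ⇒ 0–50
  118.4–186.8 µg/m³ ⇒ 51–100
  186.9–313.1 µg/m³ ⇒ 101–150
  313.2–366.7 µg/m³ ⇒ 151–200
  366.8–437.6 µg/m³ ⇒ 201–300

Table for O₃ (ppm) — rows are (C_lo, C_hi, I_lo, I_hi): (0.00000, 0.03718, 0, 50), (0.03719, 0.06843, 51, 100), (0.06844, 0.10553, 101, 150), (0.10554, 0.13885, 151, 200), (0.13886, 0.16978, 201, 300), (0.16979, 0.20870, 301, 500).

211

CO 6.7: bracket 4.5–9.4 → index 51–100; slope 49/4.9, offset 2.2.
AQI = 51 + 49/4.9·2.2 ≈ 73.00 ⇒ 73.
NO₂: 908.50 ∈ [720.19, 1017.09] ↔ index [151, 200].
151 + (908.50−720.19)·(200−151)/(1017.09−720.19) = 151 + 188.31·49/296.90 ≈ 182.08, so AQI = 182.
PM2.5 246.0: bracket 206.4–278.1 → index 151–200; slope 49/71.7, offset 39.6.
AQI = 151 + 49/71.7·39.6 ≈ 178.06 ⇒ 178.
PM10: 373.9 lies in 366.8–437.6, so I_lo=201, I_hi=300, C_lo=366.8, C_hi=437.6.
(300−201)/(437.6−366.8) × (373.9−366.8) + 201 = 99/70.8 × 7.1 + 201 ≈ 210.93 → 211.
O₃: row 0.06844–0.10553 (AQI 101–150). (150−101)·(0.08277−0.06844)/(0.10553−0.06844) + 101 = 49·0.01433/0.03709 + 101 ≈ 119.93 → 120.
Sub-indices: CO→73, NO₂→182, PM2.5→178, PM10→211, O₃→120. Overall AQI = max = 211; dominant pollutant is PM10.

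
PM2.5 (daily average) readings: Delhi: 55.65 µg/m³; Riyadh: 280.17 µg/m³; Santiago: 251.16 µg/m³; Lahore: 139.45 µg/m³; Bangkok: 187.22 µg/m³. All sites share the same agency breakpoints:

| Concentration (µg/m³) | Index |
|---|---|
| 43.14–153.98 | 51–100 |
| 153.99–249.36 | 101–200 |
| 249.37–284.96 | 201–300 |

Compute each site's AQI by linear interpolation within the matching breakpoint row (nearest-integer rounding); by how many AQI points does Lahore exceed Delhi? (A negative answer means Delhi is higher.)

Delhi: row 43.14–153.98 (AQI 51–100). (100−51)·(55.65−43.14)/(153.98−43.14) + 51 = 49·12.51/110.84 + 51 ≈ 56.53 → 57.
Riyadh 280.17: bracket 249.37–284.96 → index 201–300; slope 99/35.59, offset 30.80.
AQI = 201 + 99/35.59·30.80 ≈ 286.68 ⇒ 287.
Santiago: 251.16 ∈ [249.37, 284.96] ↔ index [201, 300].
201 + (251.16−249.37)·(300−201)/(284.96−249.37) = 201 + 1.79·99/35.59 ≈ 205.98, so AQI = 206.
Lahore: row 43.14–153.98 (AQI 51–100). (100−51)·(139.45−43.14)/(153.98−43.14) + 51 = 49·96.31/110.84 + 51 ≈ 93.58 → 94.
Bangkok: row 153.99–249.36 (AQI 101–200). (200−101)·(187.22−153.99)/(249.36−153.99) + 101 = 99·33.23/95.37 + 101 ≈ 135.49 → 135.
AQIs: Delhi=57, Riyadh=287, Santiago=206, Lahore=94, Bangkok=135. Lahore (94) − Delhi (57) = 37.

37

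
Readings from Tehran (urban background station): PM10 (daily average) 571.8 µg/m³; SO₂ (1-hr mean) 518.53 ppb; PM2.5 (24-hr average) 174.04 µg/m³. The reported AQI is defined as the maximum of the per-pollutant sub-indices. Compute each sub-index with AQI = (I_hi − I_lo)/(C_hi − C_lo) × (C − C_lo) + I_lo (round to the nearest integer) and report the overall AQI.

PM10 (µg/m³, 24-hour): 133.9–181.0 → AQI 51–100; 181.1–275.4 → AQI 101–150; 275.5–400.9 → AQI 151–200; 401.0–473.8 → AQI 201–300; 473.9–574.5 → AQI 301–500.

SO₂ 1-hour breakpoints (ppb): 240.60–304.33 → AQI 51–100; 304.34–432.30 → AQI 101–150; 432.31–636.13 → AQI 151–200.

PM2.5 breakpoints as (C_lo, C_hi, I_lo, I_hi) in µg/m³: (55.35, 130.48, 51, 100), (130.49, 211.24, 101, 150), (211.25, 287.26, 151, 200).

495

PM10 571.8: bracket 473.9–574.5 → index 301–500; slope 199/100.6, offset 97.9.
AQI = 301 + 199/100.6·97.9 ≈ 494.66 ⇒ 495.
SO₂: row 432.31–636.13 (AQI 151–200). (200−151)·(518.53−432.31)/(636.13−432.31) + 151 = 49·86.22/203.82 + 151 ≈ 171.73 → 172.
PM2.5: 174.04 ∈ [130.49, 211.24] ↔ index [101, 150].
101 + (174.04−130.49)·(150−101)/(211.24−130.49) = 101 + 43.55·49/80.75 ≈ 127.43, so AQI = 127.
Sub-indices: PM10→495, SO₂→172, PM2.5→127. Overall AQI = max = 495; dominant pollutant is PM10.
AQI 495: Hazardous.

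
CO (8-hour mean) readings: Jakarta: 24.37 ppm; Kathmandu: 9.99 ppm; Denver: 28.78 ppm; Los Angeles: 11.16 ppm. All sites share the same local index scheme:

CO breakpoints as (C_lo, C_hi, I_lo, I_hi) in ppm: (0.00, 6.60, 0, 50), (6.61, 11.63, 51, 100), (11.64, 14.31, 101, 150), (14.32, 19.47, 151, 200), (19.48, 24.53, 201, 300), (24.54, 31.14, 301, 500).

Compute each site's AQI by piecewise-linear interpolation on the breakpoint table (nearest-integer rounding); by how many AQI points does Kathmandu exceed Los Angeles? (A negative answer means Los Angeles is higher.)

Jakarta: 24.37 ∈ [19.48, 24.53] ↔ index [201, 300].
201 + (24.37−19.48)·(300−201)/(24.53−19.48) = 201 + 4.89·99/5.05 ≈ 296.86, so AQI = 297.
Kathmandu: row 6.61–11.63 (AQI 51–100). (100−51)·(9.99−6.61)/(11.63−6.61) + 51 = 49·3.38/5.02 + 51 ≈ 83.99 → 84.
Denver: 28.78 ∈ [24.54, 31.14] ↔ index [301, 500].
301 + (28.78−24.54)·(500−301)/(31.14−24.54) = 301 + 4.24·199/6.60 ≈ 428.84, so AQI = 429.
Los Angeles: 11.16 lies in 6.61–11.63, so I_lo=51, I_hi=100, C_lo=6.61, C_hi=11.63.
(100−51)/(11.63−6.61) × (11.16−6.61) + 51 = 49/5.02 × 4.55 + 51 ≈ 95.41 → 95.
AQIs: Jakarta=297, Kathmandu=84, Denver=429, Los Angeles=95. Kathmandu (84) − Los Angeles (95) = -11.

-11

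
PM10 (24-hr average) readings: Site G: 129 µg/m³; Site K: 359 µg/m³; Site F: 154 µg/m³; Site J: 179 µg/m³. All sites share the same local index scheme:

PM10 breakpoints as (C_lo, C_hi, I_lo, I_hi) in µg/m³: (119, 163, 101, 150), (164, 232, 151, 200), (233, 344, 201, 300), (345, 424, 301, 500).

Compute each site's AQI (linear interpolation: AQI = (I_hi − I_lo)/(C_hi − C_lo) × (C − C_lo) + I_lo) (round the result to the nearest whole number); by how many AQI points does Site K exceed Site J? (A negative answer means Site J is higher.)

174

Site G: row 119–163 (AQI 101–150). (150−101)·(129−119)/(163−119) + 101 = 49·10/44 + 101 ≈ 112.14 → 112.
Site K 359: bracket 345–424 → index 301–500; slope 199/79, offset 14.
AQI = 301 + 199/79·14 ≈ 336.27 ⇒ 336.
Site F: 154 ∈ [119, 163] ↔ index [101, 150].
101 + (154−119)·(150−101)/(163−119) = 101 + 35·49/44 ≈ 139.98, so AQI = 140.
Site J 179: bracket 164–232 → index 151–200; slope 49/68, offset 15.
AQI = 151 + 49/68·15 ≈ 161.81 ⇒ 162.
AQIs: Site G=112, Site K=336, Site F=140, Site J=162. Site K (336) − Site J (162) = 174.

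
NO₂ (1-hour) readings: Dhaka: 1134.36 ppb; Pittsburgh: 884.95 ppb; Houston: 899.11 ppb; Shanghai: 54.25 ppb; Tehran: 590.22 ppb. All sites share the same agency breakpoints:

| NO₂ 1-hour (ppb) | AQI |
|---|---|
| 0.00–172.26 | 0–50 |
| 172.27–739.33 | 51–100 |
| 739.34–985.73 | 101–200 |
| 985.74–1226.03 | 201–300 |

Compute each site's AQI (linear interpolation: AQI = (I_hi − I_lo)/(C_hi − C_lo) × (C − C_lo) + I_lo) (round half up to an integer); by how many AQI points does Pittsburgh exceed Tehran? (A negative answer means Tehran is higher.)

Dhaka: 1134.36 ∈ [985.74, 1226.03] ↔ index [201, 300].
201 + (1134.36−985.74)·(300−201)/(1226.03−985.74) = 201 + 148.62·99/240.29 ≈ 262.23, so AQI = 262.
Pittsburgh: 884.95 lies in 739.34–985.73, so I_lo=101, I_hi=200, C_lo=739.34, C_hi=985.73.
(200−101)/(985.73−739.34) × (884.95−739.34) + 101 = 99/246.39 × 145.61 + 101 ≈ 159.51 → 160.
Houston 899.11: bracket 739.34–985.73 → index 101–200; slope 99/246.39, offset 159.77.
AQI = 101 + 99/246.39·159.77 ≈ 165.20 ⇒ 165.
Shanghai 54.25: bracket 0.00–172.26 → index 0–50; slope 50/172.26, offset 54.25.
AQI = 0 + 50/172.26·54.25 ≈ 15.75 ⇒ 16.
Tehran: 590.22 ∈ [172.27, 739.33] ↔ index [51, 100].
51 + (590.22−172.27)·(100−51)/(739.33−172.27) = 51 + 417.95·49/567.06 ≈ 87.12, so AQI = 87.
AQIs: Dhaka=262, Pittsburgh=160, Houston=165, Shanghai=16, Tehran=87. Pittsburgh (160) − Tehran (87) = 73.

73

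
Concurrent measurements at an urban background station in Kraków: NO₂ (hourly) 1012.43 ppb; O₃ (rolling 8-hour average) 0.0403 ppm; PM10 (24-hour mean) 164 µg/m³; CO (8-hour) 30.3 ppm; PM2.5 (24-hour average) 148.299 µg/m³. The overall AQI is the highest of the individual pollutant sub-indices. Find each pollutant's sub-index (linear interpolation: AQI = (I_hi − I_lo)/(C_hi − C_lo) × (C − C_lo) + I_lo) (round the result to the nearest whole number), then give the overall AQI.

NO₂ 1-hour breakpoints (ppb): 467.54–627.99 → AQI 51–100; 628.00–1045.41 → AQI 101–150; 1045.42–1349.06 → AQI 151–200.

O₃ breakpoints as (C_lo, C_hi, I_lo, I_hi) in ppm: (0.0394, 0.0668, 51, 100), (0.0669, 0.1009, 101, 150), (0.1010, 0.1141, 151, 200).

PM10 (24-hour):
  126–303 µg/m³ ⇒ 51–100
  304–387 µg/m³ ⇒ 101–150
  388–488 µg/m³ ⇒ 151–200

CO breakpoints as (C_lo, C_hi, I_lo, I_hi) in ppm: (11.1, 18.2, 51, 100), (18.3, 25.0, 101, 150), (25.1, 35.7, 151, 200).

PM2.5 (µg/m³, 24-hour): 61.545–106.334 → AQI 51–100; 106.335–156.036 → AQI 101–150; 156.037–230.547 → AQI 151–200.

NO₂ 1012.43: bracket 628.00–1045.41 → index 101–150; slope 49/417.41, offset 384.43.
AQI = 101 + 49/417.41·384.43 ≈ 146.13 ⇒ 146.
O₃: 0.0403 lies in 0.0394–0.0668, so I_lo=51, I_hi=100, C_lo=0.0394, C_hi=0.0668.
(100−51)/(0.0668−0.0394) × (0.0403−0.0394) + 51 = 49/0.0274 × 0.0009 + 51 ≈ 52.61 → 53.
PM10 164: bracket 126–303 → index 51–100; slope 49/177, offset 38.
AQI = 51 + 49/177·38 ≈ 61.52 ⇒ 62.
CO: row 25.1–35.7 (AQI 151–200). (200−151)·(30.3−25.1)/(35.7−25.1) + 151 = 49·5.2/10.6 + 151 ≈ 175.04 → 175.
PM2.5: 148.299 ∈ [106.335, 156.036] ↔ index [101, 150].
101 + (148.299−106.335)·(150−101)/(156.036−106.335) = 101 + 41.964·49/49.701 ≈ 142.37, so AQI = 142.
Sub-indices: NO₂→146, O₃→53, PM10→62, CO→175, PM2.5→142. Overall AQI = max = 175; dominant pollutant is CO.

175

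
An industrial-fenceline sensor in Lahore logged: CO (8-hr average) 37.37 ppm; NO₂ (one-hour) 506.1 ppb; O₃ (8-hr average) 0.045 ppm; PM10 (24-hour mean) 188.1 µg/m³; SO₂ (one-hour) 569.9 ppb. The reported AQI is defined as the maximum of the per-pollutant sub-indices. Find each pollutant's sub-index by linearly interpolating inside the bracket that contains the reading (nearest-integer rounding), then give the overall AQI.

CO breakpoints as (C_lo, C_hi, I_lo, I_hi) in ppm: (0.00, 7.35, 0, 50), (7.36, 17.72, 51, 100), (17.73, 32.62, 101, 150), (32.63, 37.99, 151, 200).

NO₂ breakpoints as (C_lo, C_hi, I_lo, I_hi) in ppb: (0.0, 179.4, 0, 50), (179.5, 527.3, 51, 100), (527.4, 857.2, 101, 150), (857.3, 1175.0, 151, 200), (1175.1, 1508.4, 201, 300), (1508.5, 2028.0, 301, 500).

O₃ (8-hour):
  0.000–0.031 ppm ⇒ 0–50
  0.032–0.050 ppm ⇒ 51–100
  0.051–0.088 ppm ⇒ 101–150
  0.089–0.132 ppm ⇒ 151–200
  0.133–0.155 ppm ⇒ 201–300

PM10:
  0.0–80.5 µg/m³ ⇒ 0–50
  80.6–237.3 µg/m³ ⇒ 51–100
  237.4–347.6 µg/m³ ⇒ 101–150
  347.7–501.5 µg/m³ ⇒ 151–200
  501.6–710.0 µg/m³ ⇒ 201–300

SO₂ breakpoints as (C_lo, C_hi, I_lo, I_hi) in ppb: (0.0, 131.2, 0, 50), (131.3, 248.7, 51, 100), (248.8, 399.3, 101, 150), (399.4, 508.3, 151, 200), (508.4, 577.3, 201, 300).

CO 37.37: bracket 32.63–37.99 → index 151–200; slope 49/5.36, offset 4.74.
AQI = 151 + 49/5.36·4.74 ≈ 194.33 ⇒ 194.
NO₂ 506.1: bracket 179.5–527.3 → index 51–100; slope 49/347.8, offset 326.6.
AQI = 51 + 49/347.8·326.6 ≈ 97.01 ⇒ 97.
O₃: row 0.032–0.050 (AQI 51–100). (100−51)·(0.045−0.032)/(0.050−0.032) + 51 = 49·0.013/0.018 + 51 ≈ 86.39 → 86.
PM10: 188.1 lies in 80.6–237.3, so I_lo=51, I_hi=100, C_lo=80.6, C_hi=237.3.
(100−51)/(237.3−80.6) × (188.1−80.6) + 51 = 49/156.7 × 107.5 + 51 ≈ 84.62 → 85.
SO₂: 569.9 lies in 508.4–577.3, so I_lo=201, I_hi=300, C_lo=508.4, C_hi=577.3.
(300−201)/(577.3−508.4) × (569.9−508.4) + 201 = 99/68.9 × 61.5 + 201 ≈ 289.37 → 289.
Sub-indices: CO→194, NO₂→97, O₃→86, PM10→85, SO₂→289. Overall AQI = max = 289; dominant pollutant is SO₂.

289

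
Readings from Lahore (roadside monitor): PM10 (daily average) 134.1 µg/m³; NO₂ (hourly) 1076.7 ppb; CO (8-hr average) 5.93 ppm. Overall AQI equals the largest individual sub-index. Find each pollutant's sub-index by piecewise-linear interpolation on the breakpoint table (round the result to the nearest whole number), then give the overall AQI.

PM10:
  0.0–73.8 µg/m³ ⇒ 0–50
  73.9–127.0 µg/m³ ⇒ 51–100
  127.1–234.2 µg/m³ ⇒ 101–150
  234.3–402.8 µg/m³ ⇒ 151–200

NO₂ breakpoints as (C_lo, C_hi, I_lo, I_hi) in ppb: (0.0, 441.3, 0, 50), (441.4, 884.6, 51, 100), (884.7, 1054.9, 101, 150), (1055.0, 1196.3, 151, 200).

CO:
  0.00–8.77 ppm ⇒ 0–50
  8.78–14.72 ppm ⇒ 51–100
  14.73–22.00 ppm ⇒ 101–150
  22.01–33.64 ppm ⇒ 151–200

159

PM10: row 127.1–234.2 (AQI 101–150). (150−101)·(134.1−127.1)/(234.2−127.1) + 101 = 49·7.0/107.1 + 101 ≈ 104.20 → 104.
NO₂: row 1055.0–1196.3 (AQI 151–200). (200−151)·(1076.7−1055.0)/(1196.3−1055.0) + 151 = 49·21.7/141.3 + 151 ≈ 158.53 → 159.
CO 5.93: bracket 0.00–8.77 → index 0–50; slope 50/8.77, offset 5.93.
AQI = 0 + 50/8.77·5.93 ≈ 33.81 ⇒ 34.
Sub-indices: PM10→104, NO₂→159, CO→34. Overall AQI = max = 159; dominant pollutant is NO₂.
AQI 159: Unhealthy.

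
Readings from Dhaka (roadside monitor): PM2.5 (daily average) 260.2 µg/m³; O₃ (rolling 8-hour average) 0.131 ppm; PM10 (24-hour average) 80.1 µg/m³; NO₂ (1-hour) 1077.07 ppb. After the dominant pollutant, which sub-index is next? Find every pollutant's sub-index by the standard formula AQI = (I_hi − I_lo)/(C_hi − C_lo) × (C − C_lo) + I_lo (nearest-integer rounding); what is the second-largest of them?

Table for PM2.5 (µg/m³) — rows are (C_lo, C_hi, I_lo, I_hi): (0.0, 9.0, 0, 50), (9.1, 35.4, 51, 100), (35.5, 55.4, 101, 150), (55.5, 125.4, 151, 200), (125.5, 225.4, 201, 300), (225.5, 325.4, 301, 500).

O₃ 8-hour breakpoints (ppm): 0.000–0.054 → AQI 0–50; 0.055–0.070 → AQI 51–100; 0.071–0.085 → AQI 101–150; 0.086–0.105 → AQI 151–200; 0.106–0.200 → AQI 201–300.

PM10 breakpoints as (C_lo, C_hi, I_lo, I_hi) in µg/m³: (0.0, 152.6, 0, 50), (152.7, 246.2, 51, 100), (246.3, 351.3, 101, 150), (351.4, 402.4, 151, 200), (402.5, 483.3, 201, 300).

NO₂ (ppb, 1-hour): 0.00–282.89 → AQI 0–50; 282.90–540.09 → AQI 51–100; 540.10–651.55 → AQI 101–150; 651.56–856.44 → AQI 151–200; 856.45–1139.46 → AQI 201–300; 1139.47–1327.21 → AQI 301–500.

PM2.5: 260.2 ∈ [225.5, 325.4] ↔ index [301, 500].
301 + (260.2−225.5)·(500−301)/(325.4−225.5) = 301 + 34.7·199/99.9 ≈ 370.12, so AQI = 370.
O₃ 0.131: bracket 0.106–0.200 → index 201–300; slope 99/0.094, offset 0.025.
AQI = 201 + 99/0.094·0.025 ≈ 227.33 ⇒ 227.
PM10: row 0.0–152.6 (AQI 0–50). (50−0)·(80.1−0.0)/(152.6−0.0) + 0 = 50·80.1/152.6 + 0 ≈ 26.25 → 26.
NO₂ 1077.07: bracket 856.45–1139.46 → index 201–300; slope 99/283.01, offset 220.62.
AQI = 201 + 99/283.01·220.62 ≈ 278.18 ⇒ 278.
Sub-indices: PM2.5→370, O₃→227, PM10→26, NO₂→278. Ranked high→low: 370, 278, 227, 26. Second-highest sub-index = 278.

278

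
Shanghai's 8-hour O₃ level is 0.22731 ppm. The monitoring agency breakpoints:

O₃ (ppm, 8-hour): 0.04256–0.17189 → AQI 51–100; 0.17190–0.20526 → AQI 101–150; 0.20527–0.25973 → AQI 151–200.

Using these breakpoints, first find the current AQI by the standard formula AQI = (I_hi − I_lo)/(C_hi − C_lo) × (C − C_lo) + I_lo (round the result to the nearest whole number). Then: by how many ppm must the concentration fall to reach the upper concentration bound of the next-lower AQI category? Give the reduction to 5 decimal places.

0.02205

O₃: row 0.20527–0.25973 (AQI 151–200). (200−151)·(0.22731−0.20527)/(0.25973−0.20527) + 151 = 49·0.02204/0.05446 + 151 ≈ 170.83 → 171.
Current AQI 171 is in the Unhealthy range (151–200). The next-lower category tops out at AQI 150, whose upper concentration bound is 0.20526 ppm.
Reduction needed = 0.22731 − 0.20526 = 0.02205 ppm.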